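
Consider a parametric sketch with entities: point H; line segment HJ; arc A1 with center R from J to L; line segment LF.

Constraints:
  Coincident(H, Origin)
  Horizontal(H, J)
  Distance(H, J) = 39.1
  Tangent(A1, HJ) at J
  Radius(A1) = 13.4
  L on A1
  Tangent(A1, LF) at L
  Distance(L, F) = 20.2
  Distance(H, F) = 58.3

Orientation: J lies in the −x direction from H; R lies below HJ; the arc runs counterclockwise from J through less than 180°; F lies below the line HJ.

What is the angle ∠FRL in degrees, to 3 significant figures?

56.4°

Checks: |RL| = 13.40 ✓; ∠(RL, LF) = 90.00° ✓; |LF| = 20.20 ✓; |HF| = 58.30 ✓.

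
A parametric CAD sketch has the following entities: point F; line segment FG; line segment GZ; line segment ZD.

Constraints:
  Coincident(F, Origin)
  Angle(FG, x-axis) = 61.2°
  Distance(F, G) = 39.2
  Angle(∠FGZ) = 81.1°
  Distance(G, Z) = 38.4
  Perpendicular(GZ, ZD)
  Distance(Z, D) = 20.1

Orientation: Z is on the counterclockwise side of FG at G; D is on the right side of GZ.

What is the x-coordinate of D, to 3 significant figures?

-10.4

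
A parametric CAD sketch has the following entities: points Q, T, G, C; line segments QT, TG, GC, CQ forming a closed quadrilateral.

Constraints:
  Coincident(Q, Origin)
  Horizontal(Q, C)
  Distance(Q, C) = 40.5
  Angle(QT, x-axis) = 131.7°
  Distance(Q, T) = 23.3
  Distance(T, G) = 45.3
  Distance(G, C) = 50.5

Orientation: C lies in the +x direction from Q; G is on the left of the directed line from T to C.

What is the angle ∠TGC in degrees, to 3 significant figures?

75.3°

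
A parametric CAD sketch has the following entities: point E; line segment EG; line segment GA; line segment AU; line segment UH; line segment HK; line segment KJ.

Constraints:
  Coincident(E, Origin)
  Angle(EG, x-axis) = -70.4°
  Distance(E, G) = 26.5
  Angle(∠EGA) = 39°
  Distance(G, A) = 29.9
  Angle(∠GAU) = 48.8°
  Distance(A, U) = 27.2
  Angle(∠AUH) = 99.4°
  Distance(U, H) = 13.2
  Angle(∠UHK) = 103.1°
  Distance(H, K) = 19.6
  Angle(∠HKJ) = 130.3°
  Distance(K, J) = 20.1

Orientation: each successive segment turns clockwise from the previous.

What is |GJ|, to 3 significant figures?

28.6

E is at the origin; EG runs at -70.4° with length 26.5, so G = (8.89, -25.0). ∠EGA = 39.0° gives GA at 149° from the x-axis; with |GA| = 29.9, A = (-16.6, -9.39). ∠GAU = 48.8° gives AU at 17.4° from the x-axis; with |AU| = 27.2, U = (9.32, -1.25). ∠AUH = 99.4° gives UH at -63.2° from the x-axis; with |UH| = 13.2, H = (15.3, -13.0). ∠UHK = 103.1° gives HK at -140° from the x-axis; with |HK| = 19.6, K = (0.239, -25.6). ∠HKJ = 130.3° gives KJ at 170° from the x-axis; with |KJ| = 20.1, J = (-19.6, -22.2). Then |GJ| = |J − G| = 28.6.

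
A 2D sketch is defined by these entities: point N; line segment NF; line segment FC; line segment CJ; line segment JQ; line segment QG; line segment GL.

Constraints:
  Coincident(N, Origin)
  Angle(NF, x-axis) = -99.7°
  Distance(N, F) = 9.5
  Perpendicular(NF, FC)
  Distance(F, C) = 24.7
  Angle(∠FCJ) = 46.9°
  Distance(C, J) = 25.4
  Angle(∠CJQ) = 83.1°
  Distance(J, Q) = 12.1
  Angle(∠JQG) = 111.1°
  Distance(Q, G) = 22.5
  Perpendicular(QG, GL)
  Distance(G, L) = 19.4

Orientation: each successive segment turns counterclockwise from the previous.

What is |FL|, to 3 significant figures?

27.4

N is at the origin; NF runs at -99.7° with length 9.5, so F = (-1.60, -9.36). NF ⟂ FC, so FC runs at -9.70°; with |FC| = 24.7, C = (22.7, -13.5). ∠FCJ = 46.9° gives CJ at 123° from the x-axis; with |CJ| = 25.4, J = (8.76, 7.68). ∠CJQ = 83.1° gives JQ at -140° from the x-axis; with |JQ| = 12.1, Q = (-0.464, -0.147). ∠JQG = 111.1° gives QG at -70.8° from the x-axis; with |QG| = 22.5, G = (6.94, -21.4). QG is perpendicular to GL, so GL runs at 19.2°; with |GL| = 19.4, L = (25.3, -15.0). Then |FL| = |L − F| = 27.4.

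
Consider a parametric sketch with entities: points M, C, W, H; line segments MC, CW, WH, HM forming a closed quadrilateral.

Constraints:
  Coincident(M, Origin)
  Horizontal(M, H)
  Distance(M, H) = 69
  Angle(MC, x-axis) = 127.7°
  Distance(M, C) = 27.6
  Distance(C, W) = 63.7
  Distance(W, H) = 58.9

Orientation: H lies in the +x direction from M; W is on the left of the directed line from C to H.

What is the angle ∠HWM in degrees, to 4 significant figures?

67.68°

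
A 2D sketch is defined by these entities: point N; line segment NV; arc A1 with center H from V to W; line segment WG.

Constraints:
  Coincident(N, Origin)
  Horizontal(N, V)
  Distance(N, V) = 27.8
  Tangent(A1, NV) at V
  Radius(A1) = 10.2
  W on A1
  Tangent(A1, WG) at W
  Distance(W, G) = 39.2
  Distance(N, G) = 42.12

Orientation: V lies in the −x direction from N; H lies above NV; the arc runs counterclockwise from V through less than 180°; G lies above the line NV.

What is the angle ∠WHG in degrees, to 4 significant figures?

75.41°

Checks: |HW| = 10.20 ✓; ∠(HW, WG) = 90.00° ✓; |WG| = 39.20 ✓; |NG| = 42.12 ✓.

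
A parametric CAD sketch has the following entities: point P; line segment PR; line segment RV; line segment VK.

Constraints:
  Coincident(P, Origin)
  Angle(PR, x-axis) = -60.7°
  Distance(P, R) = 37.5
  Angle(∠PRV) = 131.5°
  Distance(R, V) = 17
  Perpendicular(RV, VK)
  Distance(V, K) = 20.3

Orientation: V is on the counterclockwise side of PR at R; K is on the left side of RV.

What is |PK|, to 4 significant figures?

42.57

P is at the origin; PR runs at -60.7° with length 37.5, so R = 37.5·(cos -60.7°, sin -60.7°) = (18.35, -32.70). ∠PRV = 131.5°, so RV runs at -60.7° + (180° − 131.5°) = -12.20° from the x-axis; with |RV| = 17.0, V = R + 17.0·(cos -12.20°, sin -12.20°) = (34.97, -36.30). The perpendicularity gives VK at right angles to RV; with |VK| = 20.3 on the left of RV, K = V + 20.3·(0.2113, 0.9774) = (39.26, -16.45). Then |PK| = |K − P| = 42.57.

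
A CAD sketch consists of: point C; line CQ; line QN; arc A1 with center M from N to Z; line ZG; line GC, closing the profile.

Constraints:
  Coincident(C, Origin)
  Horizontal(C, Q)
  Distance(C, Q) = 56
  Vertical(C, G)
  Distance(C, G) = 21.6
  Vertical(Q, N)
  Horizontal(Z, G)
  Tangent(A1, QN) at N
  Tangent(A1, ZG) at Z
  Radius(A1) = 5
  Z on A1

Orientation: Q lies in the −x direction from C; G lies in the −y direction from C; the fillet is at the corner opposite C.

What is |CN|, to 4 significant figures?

58.41

The virtual corner opposite C is at (-56.00, -21.60). Tangency of A1 to QN means the radius MN is perpendicular to QN and A1 meets ZG tangentially, so MZ is at right angles to ZG, with radius 5.0, so the center M sits 5.0 in from both sides at M = (-51.00, -16.60). That places the tangent points at N = (-56.00, -16.60) on QN and Z = (-51.00, -21.60) on ZG. Then |CN| = |N − C| = 58.41.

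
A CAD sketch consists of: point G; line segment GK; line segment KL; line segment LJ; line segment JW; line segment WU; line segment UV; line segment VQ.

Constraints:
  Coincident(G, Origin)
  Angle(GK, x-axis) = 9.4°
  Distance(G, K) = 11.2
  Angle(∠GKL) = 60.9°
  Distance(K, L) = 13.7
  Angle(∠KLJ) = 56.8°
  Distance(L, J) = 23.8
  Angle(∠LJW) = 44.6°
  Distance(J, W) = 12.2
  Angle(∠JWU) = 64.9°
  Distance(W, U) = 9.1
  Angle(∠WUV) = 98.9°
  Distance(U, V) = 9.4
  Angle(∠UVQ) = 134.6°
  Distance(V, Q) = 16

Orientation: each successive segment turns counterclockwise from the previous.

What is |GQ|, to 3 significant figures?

23.0

G is at the origin; GK runs at 9.4° with length 11.2, so K = (11.0, 1.83). ∠GKL = 60.9° gives KL at 128° from the x-axis; with |KL| = 13.7, L = (2.52, 12.6). ∠KLJ = 56.8° gives LJ at -108° from the x-axis; with |LJ| = 23.8, J = (-4.95, -10.0). ∠LJW = 44.6° gives JW at 27.1° from the x-axis; with |JW| = 12.2, W = (5.91, -4.49). ∠JWU = 64.9° gives WU at 142° from the x-axis; with |WU| = 9.1, U = (-1.28, 1.09). ∠WUV = 98.9° gives UV at -137° from the x-axis; with |UV| = 9.4, V = (-8.12, -5.36). ∠UVQ = 134.6° gives VQ at -91.3° from the x-axis; with |VQ| = 16.0, Q = (-8.49, -21.4). Then |GQ| = |Q − G| = 23.0.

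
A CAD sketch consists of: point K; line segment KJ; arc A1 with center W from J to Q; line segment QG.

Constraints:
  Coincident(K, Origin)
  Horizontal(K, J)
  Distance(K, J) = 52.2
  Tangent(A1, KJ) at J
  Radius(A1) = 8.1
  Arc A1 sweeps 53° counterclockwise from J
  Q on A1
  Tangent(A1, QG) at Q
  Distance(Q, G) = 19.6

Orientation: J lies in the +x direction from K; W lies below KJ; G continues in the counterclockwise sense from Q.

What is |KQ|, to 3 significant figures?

45.8

The tangent condition forces WJ to be normal to KJ, so W = J + (0, -8.1) = (52.2, -8.10). On A1, J sits at bearing 90° from W; a 53° counterclockwise sweep puts Q at bearing 143°, so Q = W + 8.1·(cos 143°, sin 143°) = (45.7, -3.23). Then |KQ| = |Q − K| = 45.8.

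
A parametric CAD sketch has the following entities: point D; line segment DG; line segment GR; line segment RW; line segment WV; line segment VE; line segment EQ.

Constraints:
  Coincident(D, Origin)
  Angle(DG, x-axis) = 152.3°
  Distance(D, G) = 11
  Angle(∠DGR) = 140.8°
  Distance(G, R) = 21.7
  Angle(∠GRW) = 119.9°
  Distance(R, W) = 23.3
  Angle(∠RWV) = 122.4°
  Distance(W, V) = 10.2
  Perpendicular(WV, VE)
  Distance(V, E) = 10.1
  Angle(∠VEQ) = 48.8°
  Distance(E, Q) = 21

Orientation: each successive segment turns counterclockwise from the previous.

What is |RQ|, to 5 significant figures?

24.397

D is at the origin; DG runs at 152.3° with length 11.0, so G = (-9.7393, 5.1133). ∠DGR = 140.8° gives GR at -168.50° from the x-axis; with |GR| = 21.7, R = (-31.004, 0.78698). ∠GRW = 119.9° gives RW at -108.40° from the x-axis; with |RW| = 23.3, W = (-38.358, -21.322). ∠RWV = 122.4° gives WV at -50.800° from the x-axis; with |WV| = 10.2, V = (-31.912, -29.226). The perpendicularity gives VE at right angles to WV, so VE runs at 39.200°; with |VE| = 10.1, E = (-24.085, -22.843). ∠VEQ = 48.8° gives EQ at 170.40° from the x-axis; with |EQ| = 21.0, Q = (-44.791, -19.341). Then |RQ| = |Q − R| = 24.397.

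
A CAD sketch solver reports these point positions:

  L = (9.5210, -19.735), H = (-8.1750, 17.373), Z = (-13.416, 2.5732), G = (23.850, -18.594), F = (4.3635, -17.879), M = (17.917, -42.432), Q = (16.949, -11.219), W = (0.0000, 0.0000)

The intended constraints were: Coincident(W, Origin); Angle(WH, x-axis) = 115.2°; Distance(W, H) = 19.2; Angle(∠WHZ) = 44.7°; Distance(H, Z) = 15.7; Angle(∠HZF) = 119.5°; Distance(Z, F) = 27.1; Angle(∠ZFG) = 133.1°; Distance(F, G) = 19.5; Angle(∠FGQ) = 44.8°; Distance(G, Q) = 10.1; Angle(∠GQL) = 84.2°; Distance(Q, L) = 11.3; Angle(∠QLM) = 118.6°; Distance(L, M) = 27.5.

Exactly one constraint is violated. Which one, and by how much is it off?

Distance(L, M) = 27.5 — off by 3.30.

W = (0.00, 0.00) ✓; WH at 115.2° ✓; |WH| = 19.20 ✓; ∠WHZ = 44.70° ✓; |HZ| = 15.70 ✓; ∠HZF = 119.5° ✓; |ZF| = 27.10 ✓; ∠ZFG = 133.1° ✓; |FG| = 19.50 ✓; ∠FGQ = 44.80° ✓; |GQ| = 10.10 ✓; ∠GQL = 84.19° ✓; |QL| = 11.30 ✓; ∠QLM = 118.6° ✓; |LM| = 24.20 ✗.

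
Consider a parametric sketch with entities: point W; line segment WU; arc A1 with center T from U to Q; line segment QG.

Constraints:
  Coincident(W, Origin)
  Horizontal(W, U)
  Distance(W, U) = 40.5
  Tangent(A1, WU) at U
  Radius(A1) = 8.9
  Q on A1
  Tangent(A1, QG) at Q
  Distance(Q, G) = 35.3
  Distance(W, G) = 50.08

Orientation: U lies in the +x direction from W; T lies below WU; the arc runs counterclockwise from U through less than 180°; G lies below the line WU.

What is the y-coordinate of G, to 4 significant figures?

-42.50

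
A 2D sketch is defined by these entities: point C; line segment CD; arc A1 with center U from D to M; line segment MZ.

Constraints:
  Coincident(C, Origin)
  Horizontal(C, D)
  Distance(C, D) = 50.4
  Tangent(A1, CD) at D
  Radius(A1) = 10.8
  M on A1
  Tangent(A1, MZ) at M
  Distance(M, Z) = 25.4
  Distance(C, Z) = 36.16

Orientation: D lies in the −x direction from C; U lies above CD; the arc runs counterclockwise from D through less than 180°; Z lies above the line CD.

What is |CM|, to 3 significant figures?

42.0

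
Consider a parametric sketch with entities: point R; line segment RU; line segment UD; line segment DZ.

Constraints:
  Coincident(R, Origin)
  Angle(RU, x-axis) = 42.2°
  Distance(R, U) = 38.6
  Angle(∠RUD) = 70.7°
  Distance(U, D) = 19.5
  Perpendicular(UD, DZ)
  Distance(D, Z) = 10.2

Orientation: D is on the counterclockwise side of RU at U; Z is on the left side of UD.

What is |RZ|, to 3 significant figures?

27.1

∠RUD = 70.7°, so UD runs at 42.2° + (180° − 70.7°) = 152° from the x-axis; with |UD| = 19.5, D = U + 19.5·(cos 152°, sin 152°) = (11.5, 35.2). The perpendicularity gives DZ at right angles to UD; with |DZ| = 10.2 on the left of UD, Z = D + 10.2·(-0.477, -0.879) = (6.59, 26.3). Then |RZ| = |Z − R| = 27.1.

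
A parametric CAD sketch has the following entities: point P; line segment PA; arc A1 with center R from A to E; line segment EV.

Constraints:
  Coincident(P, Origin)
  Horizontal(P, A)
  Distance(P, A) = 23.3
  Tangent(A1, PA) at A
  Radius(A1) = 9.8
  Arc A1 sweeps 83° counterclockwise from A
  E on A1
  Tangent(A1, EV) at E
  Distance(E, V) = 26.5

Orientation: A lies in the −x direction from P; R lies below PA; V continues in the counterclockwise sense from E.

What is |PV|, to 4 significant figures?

50.33

P is at the origin; P and A share the same y with |PA| = 23.3 and A on the −x side, so A = (-23.30, 0.000). Since A1 is tangent to PA there, RA ⟂ PA, so R = A + (0, -9.8) = (-23.30, -9.800). On A1, A sits at bearing 90° from R; an 83° counterclockwise sweep puts E at bearing 173°, so E = R + 9.8·(cos 173°, sin 173°) = (-33.03, -8.606). Since A1 is tangent to EV there, RE ⟂ EV, so EV runs along (−sin 173°, cos 173°); with |EV| = 26.5, V = (-36.26, -34.91). Then |PV| = |V − P| = 50.33.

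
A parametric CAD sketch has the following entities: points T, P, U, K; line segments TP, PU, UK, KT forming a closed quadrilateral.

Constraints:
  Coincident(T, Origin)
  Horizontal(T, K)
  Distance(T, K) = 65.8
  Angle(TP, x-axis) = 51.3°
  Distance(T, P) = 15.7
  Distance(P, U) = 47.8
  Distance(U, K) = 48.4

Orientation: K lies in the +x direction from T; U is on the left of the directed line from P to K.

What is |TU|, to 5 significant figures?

63.330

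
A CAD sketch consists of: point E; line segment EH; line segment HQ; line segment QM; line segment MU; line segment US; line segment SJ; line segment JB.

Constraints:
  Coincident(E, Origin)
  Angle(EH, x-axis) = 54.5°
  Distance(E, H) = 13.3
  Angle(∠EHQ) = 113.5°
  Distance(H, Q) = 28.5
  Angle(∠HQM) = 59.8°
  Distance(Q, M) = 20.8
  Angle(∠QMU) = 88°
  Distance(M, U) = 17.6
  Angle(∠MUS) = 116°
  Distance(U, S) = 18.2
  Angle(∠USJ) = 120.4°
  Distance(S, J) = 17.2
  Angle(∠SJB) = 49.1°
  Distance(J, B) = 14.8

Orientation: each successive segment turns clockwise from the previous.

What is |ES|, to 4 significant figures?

24.06

∠QMU = 88.0° gives MU at 135.8° from the x-axis; with |MU| = 17.6, U = (9.011, 1.764). ∠MUS = 116.0° gives US at 71.80° from the x-axis; with |US| = 18.2, S = (14.70, 19.05). Then |ES| = |S − E| = 24.06.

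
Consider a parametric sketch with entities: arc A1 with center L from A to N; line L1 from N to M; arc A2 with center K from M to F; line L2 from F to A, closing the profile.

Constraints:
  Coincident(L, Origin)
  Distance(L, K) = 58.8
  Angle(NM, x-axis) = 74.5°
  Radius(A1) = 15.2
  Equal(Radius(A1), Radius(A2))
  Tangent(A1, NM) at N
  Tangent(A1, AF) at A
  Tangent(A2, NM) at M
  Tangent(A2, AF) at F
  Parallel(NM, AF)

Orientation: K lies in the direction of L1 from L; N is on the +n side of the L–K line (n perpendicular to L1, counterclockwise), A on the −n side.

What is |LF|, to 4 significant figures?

60.73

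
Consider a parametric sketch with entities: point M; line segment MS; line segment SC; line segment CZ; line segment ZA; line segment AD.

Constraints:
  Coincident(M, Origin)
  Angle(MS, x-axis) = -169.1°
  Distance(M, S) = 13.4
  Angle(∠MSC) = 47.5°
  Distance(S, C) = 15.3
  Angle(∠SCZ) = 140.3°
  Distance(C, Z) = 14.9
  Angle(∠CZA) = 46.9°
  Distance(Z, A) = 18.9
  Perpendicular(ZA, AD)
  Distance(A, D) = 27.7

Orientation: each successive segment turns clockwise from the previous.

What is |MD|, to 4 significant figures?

25.87

∠CZA = 46.9° gives ZA at -114.4° from the x-axis; with |ZA| = 18.9, A = (1.164, -1.937). ZA ⟂ AD, so AD runs at 155.6°; with |AD| = 27.7, D = (-24.06, 9.506). Then |MD| = |D − M| = 25.87.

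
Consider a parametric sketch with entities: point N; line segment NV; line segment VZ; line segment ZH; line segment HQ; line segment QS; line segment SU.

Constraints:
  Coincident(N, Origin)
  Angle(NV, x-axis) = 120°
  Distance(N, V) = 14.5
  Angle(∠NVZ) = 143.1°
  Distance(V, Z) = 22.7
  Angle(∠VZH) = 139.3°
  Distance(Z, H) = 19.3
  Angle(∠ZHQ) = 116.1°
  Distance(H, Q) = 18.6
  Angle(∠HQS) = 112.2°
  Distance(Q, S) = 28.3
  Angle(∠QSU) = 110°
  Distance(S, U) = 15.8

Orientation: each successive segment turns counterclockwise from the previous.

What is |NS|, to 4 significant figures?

30.31

N is at the origin; NV runs at 120.0° with length 14.5, so V = (-7.250, 12.56). ∠NVZ = 143.1° gives VZ at 156.9° from the x-axis; with |VZ| = 22.7, Z = (-28.13, 21.46). ∠VZH = 139.3° gives ZH at -162.4° from the x-axis; with |ZH| = 19.3, H = (-46.53, 15.63). ∠ZHQ = 116.1° gives HQ at -98.50° from the x-axis; with |HQ| = 18.6, Q = (-49.28, -2.768). ∠HQS = 112.2° gives QS at -30.70° from the x-axis; with |QS| = 28.3, S = (-24.94, -17.22). Then |NS| = |S − N| = 30.31.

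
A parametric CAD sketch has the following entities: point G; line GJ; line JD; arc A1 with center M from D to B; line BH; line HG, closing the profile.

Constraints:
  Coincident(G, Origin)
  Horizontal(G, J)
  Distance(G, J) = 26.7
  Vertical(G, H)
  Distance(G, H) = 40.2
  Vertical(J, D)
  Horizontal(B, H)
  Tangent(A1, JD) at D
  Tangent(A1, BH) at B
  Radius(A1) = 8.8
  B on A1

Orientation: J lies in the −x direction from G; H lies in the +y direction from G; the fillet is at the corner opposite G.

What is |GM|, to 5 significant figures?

36.144

GH is vertical with |GH| = 40.2 and H on the +y side, so H = (0.0000, 40.200). The virtual corner opposite G is at (-26.700, 40.200). Tangency of A1 to JD means the radius MD is perpendicular to JD and since A1 is tangent to BH there, MB ⟂ BH, with radius 8.8, so the center M sits 8.8 in from both sides at M = (-17.900, 31.400). Then |GM| = |M − G| = 36.144.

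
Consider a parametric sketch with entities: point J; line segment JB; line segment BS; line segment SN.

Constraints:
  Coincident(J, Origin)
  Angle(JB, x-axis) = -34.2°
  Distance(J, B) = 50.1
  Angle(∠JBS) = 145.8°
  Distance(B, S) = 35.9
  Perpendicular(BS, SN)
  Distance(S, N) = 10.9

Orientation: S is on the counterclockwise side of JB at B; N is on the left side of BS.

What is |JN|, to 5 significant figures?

79.239

J is at the origin; JB runs at -34.2° with length 50.1, so B = 50.1·(cos -34.2°, sin -34.2°) = (41.437, -28.160). ∠JBS = 145.8°, so BS runs at -34.2° + (180° − 145.8°) = 0.0000° from the x-axis; with |BS| = 35.9, S = B + 35.9·(cos 0.0000°, sin 0.0000°) = (77.337, -28.160). The perpendicularity gives SN at right angles to BS; with |SN| = 10.9 on the left of BS, N = S + 10.9·(-0.0000, 1.0000) = (77.337, -17.260). Then |JN| = |N − J| = 79.239.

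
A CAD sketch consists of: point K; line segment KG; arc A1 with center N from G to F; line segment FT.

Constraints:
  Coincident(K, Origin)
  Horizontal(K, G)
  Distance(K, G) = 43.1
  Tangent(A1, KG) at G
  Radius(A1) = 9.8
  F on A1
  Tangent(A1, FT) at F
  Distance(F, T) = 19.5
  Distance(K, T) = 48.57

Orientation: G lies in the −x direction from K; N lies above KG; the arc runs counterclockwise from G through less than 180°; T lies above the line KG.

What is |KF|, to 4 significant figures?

35.52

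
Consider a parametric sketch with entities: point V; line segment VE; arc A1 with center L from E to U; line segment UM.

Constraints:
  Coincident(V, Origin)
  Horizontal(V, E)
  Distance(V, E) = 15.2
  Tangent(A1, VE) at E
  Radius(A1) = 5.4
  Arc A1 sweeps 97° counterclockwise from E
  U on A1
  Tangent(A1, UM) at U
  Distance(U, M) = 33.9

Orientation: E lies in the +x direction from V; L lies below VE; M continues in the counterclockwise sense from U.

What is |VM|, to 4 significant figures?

42.09

V is at the origin; VE is horizontal with |VE| = 15.2 and E on the +x side, so E = (15.20, 0.000). The tangent condition forces LE to be normal to VE, so L = E + (0, -5.4) = (15.20, -5.400). On A1, E sits at bearing 90° from L; a 97° counterclockwise sweep puts U at bearing 187°, so U = L + 5.4·(cos 187°, sin 187°) = (9.840, -6.058). Tangency of A1 to UM means the radius LU is perpendicular to UM, so UM runs along (−sin 187°, cos 187°); with |UM| = 33.9, M = (13.97, -39.71). Then |VM| = |M − V| = 42.09.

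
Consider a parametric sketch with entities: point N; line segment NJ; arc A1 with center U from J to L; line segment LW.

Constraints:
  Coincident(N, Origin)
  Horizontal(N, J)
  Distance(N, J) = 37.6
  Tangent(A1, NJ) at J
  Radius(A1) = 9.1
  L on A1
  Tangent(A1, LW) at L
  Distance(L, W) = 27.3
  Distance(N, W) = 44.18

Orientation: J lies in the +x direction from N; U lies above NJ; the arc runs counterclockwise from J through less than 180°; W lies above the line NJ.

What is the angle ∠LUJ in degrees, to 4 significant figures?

131.7°

Checks: |UL| = 9.100 ✓; ∠(UL, LW) = 90.00° ✓; |LW| = 27.30 ✓; |NW| = 44.18 ✓.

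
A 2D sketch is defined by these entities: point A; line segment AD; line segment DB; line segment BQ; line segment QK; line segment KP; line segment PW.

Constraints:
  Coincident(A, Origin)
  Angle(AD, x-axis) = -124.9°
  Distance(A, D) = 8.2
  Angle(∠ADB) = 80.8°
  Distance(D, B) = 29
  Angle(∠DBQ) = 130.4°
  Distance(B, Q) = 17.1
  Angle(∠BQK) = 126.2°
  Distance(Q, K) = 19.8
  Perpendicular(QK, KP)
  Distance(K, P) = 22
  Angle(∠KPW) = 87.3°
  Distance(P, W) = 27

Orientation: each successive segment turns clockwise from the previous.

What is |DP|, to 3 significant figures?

30.6

A is at the origin; AD runs at -124.9° with length 8.2, so D = (-4.69, -6.73). ∠ADB = 80.8° gives DB at 136° from the x-axis; with |DB| = 29.0, B = (-25.5, 13.5). ∠DBQ = 130.4° gives BQ at 86.3° from the x-axis; with |BQ| = 17.1, Q = (-24.4, 30.5). ∠BQK = 126.2° gives QK at 32.5° from the x-axis; with |QK| = 19.8, K = (-7.71, 41.2). The perpendicularity gives KP at right angles to QK, so KP runs at -57.5°; with |KP| = 22.0, P = (4.11, 22.6). Then |DP| = |P − D| = 30.6.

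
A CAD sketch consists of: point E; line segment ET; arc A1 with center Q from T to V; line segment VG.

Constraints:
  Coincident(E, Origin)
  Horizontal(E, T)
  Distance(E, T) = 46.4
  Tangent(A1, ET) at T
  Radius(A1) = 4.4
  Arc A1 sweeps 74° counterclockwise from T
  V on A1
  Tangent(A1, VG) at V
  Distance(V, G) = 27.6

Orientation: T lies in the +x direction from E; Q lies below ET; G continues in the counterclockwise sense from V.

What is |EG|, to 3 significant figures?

45.6

E is at the origin; ET is horizontal with |ET| = 46.4 and T on the +x side, so T = (46.4, 0.00). Since A1 is tangent to ET there, QT ⟂ ET, so Q = T + (0, -4.4) = (46.4, -4.40). On A1, T sits at bearing 90° from Q; a 74° counterclockwise sweep puts V at bearing 164°, so V = Q + 4.4·(cos 164°, sin 164°) = (42.2, -3.19). The tangent condition forces QV to be normal to VG, so VG runs along (−sin 164°, cos 164°); with |VG| = 27.6, G = (34.6, -29.7). Then |EG| = |G − E| = 45.6.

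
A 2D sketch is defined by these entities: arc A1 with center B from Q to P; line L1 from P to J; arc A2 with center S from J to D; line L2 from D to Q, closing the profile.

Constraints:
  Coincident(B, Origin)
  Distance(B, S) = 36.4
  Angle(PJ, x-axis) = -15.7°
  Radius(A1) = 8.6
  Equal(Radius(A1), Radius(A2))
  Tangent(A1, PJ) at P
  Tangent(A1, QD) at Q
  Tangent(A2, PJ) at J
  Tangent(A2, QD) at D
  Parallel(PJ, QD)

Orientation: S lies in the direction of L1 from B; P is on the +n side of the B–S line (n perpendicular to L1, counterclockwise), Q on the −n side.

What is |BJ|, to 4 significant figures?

37.40

Tangency of A1 to both parallel lines with radius 8.6 puts P and Q at B ± 8.6·n: P = (2.327, 8.279), Q = (-2.327, -8.279). Equal radii place J and D the same way about S: J = S + 8.6·n = (37.37, -1.571), D = S − 8.6·n = (32.71, -18.13). Then |BJ| = |J − B| = 37.40.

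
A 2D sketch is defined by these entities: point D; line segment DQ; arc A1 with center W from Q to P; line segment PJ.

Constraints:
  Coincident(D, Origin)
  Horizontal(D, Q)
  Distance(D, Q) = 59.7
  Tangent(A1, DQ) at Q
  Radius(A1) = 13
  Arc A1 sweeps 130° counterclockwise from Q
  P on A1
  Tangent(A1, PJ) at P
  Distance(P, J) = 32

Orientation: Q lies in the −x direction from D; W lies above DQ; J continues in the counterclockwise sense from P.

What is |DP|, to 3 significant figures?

54.1

D is at the origin; D and Q share the same y with |DQ| = 59.7 and Q on the −x side, so Q = (-59.7, 0.00). Since A1 is tangent to DQ there, WQ ⟂ DQ, so W = Q + (0, 13) = (-59.7, 13.0). On A1, Q sits at bearing -90° from W; a 130° counterclockwise sweep puts P at bearing 40°, so P = W + 13.0·(cos 40°, sin 40°) = (-49.7, 21.4). Then |DP| = |P − D| = 54.1.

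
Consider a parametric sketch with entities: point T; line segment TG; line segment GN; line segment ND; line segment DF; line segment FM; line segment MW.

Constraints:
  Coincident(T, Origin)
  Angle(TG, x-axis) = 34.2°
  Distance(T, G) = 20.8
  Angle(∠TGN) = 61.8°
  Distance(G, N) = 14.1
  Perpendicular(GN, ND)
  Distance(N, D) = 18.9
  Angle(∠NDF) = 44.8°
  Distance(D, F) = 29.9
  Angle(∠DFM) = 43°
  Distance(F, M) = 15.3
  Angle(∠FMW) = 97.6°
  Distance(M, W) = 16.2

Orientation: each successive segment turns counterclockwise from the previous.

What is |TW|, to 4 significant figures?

3.932

T is at the origin; TG runs at 34.2° with length 20.8, so G = (17.20, 11.69). ∠TGN = 61.8° gives GN at 152.4° from the x-axis; with |GN| = 14.1, N = (4.708, 18.22). GN is perpendicular to ND, so ND runs at -117.6°; with |ND| = 18.9, D = (-4.048, 1.475). ∠NDF = 44.8° gives DF at 17.60° from the x-axis; with |DF| = 29.9, F = (24.45, 10.52). ∠DFM = 43.0° gives FM at 154.6° from the x-axis; with |FM| = 15.3, M = (10.63, 17.08). ∠FMW = 97.6° gives MW at -123.0° from the x-axis; with |MW| = 16.2, W = (1.808, 3.492). Then |TW| = |W − T| = 3.932.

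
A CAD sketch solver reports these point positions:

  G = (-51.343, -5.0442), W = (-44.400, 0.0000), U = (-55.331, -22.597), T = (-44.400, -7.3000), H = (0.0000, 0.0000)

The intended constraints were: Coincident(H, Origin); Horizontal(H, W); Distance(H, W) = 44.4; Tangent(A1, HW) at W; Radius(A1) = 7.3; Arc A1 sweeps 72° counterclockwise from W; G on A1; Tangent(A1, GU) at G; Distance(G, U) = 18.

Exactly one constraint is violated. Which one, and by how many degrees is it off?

Tangent(A1, GU) at G — off by 5.20°.

H = (0.00, 0.00) ✓; H.y = 0.00, W.y = 0.00 ✓; |HW| = 44.40 ✓; ∠(TW, WH) = 90.00° ✓; |TW| = 7.300 ✓; bearing(T→G) − bearing(T→W) = 72.00° ✓; |TG| = 7.300 ✓; ∠(TG, GU) = 84.80° ✗; |GU| = 18.00 ✓.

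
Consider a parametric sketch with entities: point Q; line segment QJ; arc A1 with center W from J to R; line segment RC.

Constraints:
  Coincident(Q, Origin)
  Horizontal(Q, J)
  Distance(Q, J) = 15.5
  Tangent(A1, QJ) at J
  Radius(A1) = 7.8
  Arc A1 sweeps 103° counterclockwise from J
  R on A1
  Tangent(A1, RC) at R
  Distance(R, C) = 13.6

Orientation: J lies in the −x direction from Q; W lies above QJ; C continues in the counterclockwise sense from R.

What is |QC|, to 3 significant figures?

25.3

On A1, J sits at bearing -90° from W; a 103° counterclockwise sweep puts R at bearing 13°, so R = W + 7.8·(cos 13°, sin 13°) = (-7.90, 9.55). Since A1 is tangent to RC there, WR ⟂ RC, so RC runs along (−sin 13°, cos 13°); with |RC| = 13.6, C = (-11.0, 22.8). Then |QC| = |C − Q| = 25.3.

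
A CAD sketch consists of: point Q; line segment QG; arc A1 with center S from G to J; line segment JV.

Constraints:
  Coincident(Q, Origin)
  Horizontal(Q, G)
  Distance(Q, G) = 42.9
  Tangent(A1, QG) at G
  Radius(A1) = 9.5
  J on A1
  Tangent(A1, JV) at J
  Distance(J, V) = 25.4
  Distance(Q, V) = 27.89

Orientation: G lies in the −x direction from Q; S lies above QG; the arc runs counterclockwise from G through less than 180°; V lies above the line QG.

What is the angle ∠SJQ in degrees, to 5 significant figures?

140.14°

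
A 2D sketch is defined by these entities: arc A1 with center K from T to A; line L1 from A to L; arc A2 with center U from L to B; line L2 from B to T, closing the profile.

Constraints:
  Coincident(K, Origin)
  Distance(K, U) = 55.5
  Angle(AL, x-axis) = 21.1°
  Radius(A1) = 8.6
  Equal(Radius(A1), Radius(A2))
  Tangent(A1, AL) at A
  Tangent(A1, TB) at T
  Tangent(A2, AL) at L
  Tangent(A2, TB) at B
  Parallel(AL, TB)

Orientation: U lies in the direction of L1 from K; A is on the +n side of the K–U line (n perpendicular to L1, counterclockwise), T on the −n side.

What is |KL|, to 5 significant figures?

56.162

The slot axis is L1's direction at 21.1°, so u = (cos 21.1°, sin 21.1°) = (0.93295, 0.36000) and n = (−sin 21.1°, cos 21.1°) = (-0.36000, 0.93295). K is at the origin and U lies 55.5 along u from K, so U = 55.5·u = (51.779, 19.980). Tangency of A1 to both parallel lines with radius 8.6 puts A and T at K ± 8.6·n: A = (-3.0960, 8.0234), T = (3.0960, -8.0234). Equal radii place L and B the same way about U: L = U + 8.6·n = (48.683, 28.003), B = U − 8.6·n = (54.875, 11.956). Then |KL| = |L − K| = 56.162.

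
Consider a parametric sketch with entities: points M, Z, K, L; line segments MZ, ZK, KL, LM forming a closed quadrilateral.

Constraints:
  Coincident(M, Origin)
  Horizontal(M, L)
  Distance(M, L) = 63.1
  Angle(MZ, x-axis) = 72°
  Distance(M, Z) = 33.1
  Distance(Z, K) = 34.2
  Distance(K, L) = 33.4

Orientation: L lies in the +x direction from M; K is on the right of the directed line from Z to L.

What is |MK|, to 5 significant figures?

30.086

Checks: |ZK| = 34.20 ✓; |KL| = 33.40 ✓.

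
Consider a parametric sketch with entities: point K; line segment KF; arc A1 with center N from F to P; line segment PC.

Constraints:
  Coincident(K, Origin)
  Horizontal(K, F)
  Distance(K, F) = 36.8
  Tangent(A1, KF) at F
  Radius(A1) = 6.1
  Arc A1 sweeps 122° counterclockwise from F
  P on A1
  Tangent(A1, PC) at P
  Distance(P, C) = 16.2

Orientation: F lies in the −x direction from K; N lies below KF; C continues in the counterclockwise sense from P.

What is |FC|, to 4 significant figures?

23.32

K is at the origin; K and F share the same y with |KF| = 36.8 and F on the −x side, so F = (-36.80, 0.000). A1 meets KF tangentially, so NF is at right angles to KF, so N = F + (0, -6.1) = (-36.80, -6.100). On A1, F sits at bearing 90° from N; a 122° counterclockwise sweep puts P at bearing 212°, so P = N + 6.1·(cos 212°, sin 212°) = (-41.97, -9.333). A1 meets PC tangentially, so NP is at right angles to PC, so PC runs along (−sin 212°, cos 212°); with |PC| = 16.2, C = (-33.39, -23.07). Then |FC| = |C − F| = 23.32.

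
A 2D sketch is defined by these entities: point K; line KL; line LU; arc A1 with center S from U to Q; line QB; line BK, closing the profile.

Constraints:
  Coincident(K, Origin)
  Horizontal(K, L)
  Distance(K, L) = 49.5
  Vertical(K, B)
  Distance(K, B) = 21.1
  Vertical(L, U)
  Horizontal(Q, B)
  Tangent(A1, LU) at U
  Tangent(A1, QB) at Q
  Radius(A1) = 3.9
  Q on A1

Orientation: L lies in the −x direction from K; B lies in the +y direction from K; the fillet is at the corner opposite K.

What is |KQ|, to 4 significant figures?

50.25

K is at the origin; KL is horizontal with |KL| = 49.5 and L on the −x side, so L = (-49.50, 0.000). K and B share the same x with |KB| = 21.1 and B on the +y side, so B = (0.000, 21.10). The virtual corner opposite K is at (-49.50, 21.10). A1 meets LU tangentially, so SU is at right angles to LU and tangency of A1 to QB means the radius SQ is perpendicular to QB, with radius 3.9, so the center S sits 3.9 in from both sides at S = (-45.60, 17.20). That places the tangent points at U = (-49.50, 17.20) on LU and Q = (-45.60, 21.10) on QB. Then |KQ| = |Q − K| = 50.25.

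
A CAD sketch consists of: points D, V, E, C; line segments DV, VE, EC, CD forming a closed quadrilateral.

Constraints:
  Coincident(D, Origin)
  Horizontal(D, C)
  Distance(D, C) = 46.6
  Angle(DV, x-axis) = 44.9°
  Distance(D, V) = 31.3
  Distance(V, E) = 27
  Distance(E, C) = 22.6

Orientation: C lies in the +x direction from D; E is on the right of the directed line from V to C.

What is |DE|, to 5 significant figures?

24.983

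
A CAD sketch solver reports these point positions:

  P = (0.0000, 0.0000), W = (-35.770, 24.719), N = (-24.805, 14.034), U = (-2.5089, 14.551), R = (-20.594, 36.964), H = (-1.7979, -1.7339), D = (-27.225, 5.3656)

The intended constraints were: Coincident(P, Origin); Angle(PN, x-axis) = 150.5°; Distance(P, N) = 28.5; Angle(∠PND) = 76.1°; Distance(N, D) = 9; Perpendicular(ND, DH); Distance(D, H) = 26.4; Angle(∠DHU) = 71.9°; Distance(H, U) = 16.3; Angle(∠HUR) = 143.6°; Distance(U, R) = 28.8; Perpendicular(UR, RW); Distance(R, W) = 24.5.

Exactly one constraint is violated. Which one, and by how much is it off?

Distance(R, W) = 24.5 — off by 5.00.

P = (0.00, 0.00) ✓; PN at 150.5° ✓; |PN| = 28.50 ✓; ∠PND = 76.10° ✓; |ND| = 9.000 ✓; ∠(ND, DH) = 90.00° ✓; |DH| = 26.40 ✓; ∠DHU = 71.90° ✓; |HU| = 16.30 ✓; ∠HUR = 143.6° ✓; |UR| = 28.80 ✓; ∠(UR, RW) = 90.00° ✓; |RW| = 19.50 ✗.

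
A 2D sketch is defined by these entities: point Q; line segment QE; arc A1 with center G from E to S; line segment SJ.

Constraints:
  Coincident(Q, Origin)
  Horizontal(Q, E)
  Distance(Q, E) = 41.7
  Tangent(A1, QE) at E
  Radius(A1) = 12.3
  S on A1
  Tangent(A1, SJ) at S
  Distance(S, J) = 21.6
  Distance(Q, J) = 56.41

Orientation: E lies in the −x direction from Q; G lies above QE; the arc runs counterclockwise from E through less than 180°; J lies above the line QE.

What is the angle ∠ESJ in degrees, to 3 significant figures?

119°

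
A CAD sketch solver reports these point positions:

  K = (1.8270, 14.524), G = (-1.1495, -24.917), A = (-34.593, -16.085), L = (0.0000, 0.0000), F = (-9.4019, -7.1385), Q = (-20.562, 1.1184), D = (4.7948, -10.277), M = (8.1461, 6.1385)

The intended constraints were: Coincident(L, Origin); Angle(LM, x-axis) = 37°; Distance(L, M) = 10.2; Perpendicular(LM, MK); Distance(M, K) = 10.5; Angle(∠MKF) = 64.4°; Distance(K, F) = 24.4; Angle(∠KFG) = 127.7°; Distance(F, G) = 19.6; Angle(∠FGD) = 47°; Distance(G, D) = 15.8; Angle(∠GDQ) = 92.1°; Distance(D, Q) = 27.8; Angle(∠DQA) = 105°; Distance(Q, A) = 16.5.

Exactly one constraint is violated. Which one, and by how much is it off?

Distance(Q, A) = 16.5 — off by 5.70.

L = (0.00, 0.00) ✓; LM at 37.00° ✓; |LM| = 10.20 ✓; ∠(LM, MK) = 90.00° ✓; |MK| = 10.50 ✓; ∠MKF = 64.40° ✓; |KF| = 24.40 ✓; ∠KFG = 127.7° ✓; |FG| = 19.60 ✓; ∠FGD = 47.00° ✓; |GD| = 15.80 ✓; ∠GDQ = 92.10° ✓; |DQ| = 27.80 ✓; ∠DQA = 105.0° ✓; |QA| = 22.20 ✗.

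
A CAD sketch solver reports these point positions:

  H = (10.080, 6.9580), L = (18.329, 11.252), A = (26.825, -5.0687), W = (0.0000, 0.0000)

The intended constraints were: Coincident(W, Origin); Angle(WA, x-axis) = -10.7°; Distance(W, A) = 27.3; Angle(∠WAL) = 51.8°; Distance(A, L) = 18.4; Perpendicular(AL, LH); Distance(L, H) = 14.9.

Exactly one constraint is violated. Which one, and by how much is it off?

Distance(L, H) = 14.9 — off by 5.60.

W = (0.00, 0.00) ✓; WA at -10.70° ✓; |WA| = 27.30 ✓; ∠WAL = 51.80° ✓; |AL| = 18.40 ✓; ∠(AL, LH) = 90.00° ✓; |LH| = 9.300 ✗.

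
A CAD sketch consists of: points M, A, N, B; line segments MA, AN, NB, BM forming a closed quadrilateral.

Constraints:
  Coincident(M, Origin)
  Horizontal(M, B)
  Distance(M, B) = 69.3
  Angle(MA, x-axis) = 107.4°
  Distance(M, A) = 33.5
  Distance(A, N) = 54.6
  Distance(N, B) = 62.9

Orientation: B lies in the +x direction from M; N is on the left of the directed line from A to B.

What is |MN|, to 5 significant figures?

67.873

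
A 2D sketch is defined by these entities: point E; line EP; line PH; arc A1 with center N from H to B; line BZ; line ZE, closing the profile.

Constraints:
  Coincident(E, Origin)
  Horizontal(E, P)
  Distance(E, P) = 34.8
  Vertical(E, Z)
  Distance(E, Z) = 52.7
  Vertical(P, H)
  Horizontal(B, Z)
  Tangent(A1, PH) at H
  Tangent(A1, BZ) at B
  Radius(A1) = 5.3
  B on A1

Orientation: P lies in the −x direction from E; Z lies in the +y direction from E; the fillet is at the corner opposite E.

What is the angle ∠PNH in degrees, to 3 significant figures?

83.6°

The virtual corner opposite E is at (-34.8, 52.7). Since A1 is tangent to PH there, NH ⟂ PH and since A1 is tangent to BZ there, NB ⟂ BZ, with radius 5.3, so the center N sits 5.3 in from both sides at N = (-29.5, 47.4). That places the tangent points at H = (-34.8, 47.4) on PH and B = (-29.5, 52.7) on BZ. Then cos ∠PNH = NP·NH / (|NP||NH|), giving 83.6°.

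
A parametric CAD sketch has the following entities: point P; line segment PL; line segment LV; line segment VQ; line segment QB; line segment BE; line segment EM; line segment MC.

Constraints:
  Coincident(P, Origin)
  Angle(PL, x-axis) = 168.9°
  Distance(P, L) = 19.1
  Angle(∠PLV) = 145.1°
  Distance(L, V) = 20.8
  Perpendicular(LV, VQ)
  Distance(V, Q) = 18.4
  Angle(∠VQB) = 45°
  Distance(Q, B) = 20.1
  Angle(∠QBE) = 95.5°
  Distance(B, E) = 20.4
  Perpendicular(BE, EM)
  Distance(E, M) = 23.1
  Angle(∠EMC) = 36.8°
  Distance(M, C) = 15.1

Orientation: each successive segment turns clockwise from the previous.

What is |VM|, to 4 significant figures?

16.88

∠QBE = 95.5° gives BE at -175.5° from the x-axis; with |BE| = 20.4, E = (-40.64, 9.724). BE is perpendicular to EM, so EM runs at 94.50°; with |EM| = 23.1, M = (-42.46, 32.75). Then |VM| = |M − V| = 16.88.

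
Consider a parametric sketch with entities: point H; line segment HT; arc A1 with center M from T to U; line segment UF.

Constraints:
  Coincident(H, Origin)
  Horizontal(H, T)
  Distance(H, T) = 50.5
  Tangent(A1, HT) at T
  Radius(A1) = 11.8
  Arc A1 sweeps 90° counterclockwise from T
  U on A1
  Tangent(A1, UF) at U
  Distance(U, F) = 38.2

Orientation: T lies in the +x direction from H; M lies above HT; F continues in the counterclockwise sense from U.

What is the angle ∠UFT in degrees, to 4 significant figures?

13.28°

H is at the origin; HT is horizontal with |HT| = 50.5 and T on the +x side, so T = (50.50, 0.000). Tangency of A1 to HT means the radius MT is perpendicular to HT, so M = T + (0, 11.8) = (50.50, 11.80). On A1, T sits at bearing -90° from M; a 90° counterclockwise sweep puts U at bearing 0°, so U = M + 11.8·(cos 0°, sin 0°) = (62.30, 11.80). Tangency of A1 to UF means the radius MU is perpendicular to UF, so UF runs along (−sin 0°, cos 0°); with |UF| = 38.2, F = (62.30, 50.00). Then cos ∠UFT = FU·FT / (|FU||FT|), giving 13.28°.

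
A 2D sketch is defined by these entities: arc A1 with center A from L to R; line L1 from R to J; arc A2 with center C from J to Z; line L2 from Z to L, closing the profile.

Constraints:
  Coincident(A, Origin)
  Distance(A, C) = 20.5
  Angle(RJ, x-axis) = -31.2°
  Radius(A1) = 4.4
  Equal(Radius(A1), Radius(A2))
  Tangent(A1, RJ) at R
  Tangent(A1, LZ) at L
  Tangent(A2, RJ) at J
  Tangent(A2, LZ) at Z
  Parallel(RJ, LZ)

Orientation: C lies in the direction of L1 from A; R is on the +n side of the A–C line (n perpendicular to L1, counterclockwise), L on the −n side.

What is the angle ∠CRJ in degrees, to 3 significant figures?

12.1°

The slot axis is L1's direction at -31.2°, so u = (cos -31.2°, sin -31.2°) = (0.855, -0.518) and n = (−sin -31.2°, cos -31.2°) = (0.518, 0.855). A is at the origin and C lies 20.5 along u from A, so C = 20.5·u = (17.5, -10.6). Tangency of A1 to both parallel lines with radius 4.4 puts R and L at A ± 4.4·n: R = (2.28, 3.76), L = (-2.28, -3.76). Equal radii place J and Z the same way about C: J = C + 4.4·n = (19.8, -6.86), Z = C − 4.4·n = (15.3, -14.4). Then cos ∠CRJ = RC·RJ / (|RC||RJ|), giving 12.1°.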